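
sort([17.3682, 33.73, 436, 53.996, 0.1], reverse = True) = [436, 53.996, 33.73, 17.3682, 0.1]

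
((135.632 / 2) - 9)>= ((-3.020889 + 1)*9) True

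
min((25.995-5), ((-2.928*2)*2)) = -11.712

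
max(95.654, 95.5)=95.654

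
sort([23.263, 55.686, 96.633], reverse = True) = [96.633, 55.686, 23.263]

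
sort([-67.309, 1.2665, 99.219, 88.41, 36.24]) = [-67.309, 1.2665, 36.24, 88.41, 99.219]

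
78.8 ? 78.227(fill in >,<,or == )>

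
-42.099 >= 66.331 False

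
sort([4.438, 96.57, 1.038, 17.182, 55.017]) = [1.038, 4.438, 17.182, 55.017, 96.57]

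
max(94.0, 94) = 94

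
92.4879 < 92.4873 False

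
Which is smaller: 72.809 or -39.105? -39.105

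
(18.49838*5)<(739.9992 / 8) True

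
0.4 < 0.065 False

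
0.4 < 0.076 False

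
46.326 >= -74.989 True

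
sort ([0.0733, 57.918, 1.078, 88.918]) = [0.0733, 1.078, 57.918, 88.918]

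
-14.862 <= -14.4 True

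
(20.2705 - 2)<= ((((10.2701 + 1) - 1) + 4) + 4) False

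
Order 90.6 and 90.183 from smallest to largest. 90.183, 90.6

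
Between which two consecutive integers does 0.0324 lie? 0 and 1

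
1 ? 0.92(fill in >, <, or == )>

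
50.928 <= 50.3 False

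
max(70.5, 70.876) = 70.876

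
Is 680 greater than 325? Yes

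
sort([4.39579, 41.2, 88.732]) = [4.39579, 41.2, 88.732]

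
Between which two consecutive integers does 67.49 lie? 67 and 68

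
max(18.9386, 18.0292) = 18.9386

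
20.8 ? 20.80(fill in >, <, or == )==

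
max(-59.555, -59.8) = -59.555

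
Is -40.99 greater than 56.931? No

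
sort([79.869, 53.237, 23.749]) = [23.749, 53.237, 79.869]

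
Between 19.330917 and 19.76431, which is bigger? 19.76431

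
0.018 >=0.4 False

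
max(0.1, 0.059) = 0.1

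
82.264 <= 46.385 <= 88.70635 False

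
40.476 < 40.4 False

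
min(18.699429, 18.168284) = 18.168284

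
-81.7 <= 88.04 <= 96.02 True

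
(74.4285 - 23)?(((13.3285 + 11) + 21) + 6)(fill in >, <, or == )>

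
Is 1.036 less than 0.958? No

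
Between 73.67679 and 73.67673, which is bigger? 73.67679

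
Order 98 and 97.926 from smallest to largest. 97.926, 98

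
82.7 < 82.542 False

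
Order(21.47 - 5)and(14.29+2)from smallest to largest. (14.29+2), (21.47 - 5)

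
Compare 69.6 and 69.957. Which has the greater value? 69.957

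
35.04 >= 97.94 False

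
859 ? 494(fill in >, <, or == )>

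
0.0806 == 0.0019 False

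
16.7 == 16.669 False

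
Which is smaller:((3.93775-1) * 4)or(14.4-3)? (14.4-3)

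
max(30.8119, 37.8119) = 37.8119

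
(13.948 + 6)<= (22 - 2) True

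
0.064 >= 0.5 False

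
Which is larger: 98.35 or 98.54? 98.54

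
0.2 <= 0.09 False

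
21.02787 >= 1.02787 True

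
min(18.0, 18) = 18.0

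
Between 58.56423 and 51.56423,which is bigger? 58.56423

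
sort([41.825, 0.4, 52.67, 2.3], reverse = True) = [52.67, 41.825, 2.3, 0.4]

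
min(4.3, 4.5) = 4.3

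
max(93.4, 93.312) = 93.4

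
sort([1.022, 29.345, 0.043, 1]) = [0.043, 1, 1.022, 29.345]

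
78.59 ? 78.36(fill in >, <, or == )>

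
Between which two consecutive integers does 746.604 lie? 746 and 747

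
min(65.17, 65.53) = 65.17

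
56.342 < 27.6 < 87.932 False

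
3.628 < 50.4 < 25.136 False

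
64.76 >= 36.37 True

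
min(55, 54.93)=54.93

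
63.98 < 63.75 False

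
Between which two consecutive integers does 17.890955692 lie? 17 and 18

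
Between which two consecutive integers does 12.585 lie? 12 and 13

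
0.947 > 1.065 False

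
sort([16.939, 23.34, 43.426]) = [16.939, 23.34, 43.426]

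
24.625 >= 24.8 False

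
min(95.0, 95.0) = 95.0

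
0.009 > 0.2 False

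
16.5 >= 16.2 True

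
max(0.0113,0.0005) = 0.0113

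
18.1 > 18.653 False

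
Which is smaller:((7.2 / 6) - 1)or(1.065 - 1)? (1.065 - 1)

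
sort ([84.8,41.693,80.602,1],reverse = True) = [84.8,80.602,41.693,1]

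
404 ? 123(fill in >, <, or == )>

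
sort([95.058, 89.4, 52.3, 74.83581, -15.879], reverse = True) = [95.058, 89.4, 74.83581, 52.3, -15.879]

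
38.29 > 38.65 False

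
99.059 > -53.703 True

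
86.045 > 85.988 True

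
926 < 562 False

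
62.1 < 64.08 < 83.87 True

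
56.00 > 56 False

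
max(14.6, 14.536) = 14.6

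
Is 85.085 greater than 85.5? No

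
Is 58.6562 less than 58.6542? No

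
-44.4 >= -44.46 True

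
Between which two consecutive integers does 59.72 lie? 59 and 60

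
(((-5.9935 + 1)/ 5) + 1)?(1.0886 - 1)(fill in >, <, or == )<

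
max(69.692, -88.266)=69.692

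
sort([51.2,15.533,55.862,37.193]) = [15.533,37.193,51.2,55.862]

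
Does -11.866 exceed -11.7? No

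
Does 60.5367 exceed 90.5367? No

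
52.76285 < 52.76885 True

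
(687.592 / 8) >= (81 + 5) False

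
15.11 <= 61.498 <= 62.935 True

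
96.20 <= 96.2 True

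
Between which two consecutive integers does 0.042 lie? 0 and 1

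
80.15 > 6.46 True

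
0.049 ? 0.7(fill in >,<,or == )<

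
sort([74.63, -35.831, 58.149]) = [-35.831, 58.149, 74.63]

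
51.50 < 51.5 False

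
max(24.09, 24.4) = 24.4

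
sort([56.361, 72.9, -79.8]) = [-79.8, 56.361, 72.9]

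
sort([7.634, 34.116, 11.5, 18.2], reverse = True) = [34.116, 18.2, 11.5, 7.634]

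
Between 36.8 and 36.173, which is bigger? 36.8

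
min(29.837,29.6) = 29.6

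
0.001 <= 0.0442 True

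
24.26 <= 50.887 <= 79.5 True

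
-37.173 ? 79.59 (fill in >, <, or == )<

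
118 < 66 False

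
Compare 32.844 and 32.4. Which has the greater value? 32.844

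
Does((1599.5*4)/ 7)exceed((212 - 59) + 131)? Yes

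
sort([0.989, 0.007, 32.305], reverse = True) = [32.305, 0.989, 0.007]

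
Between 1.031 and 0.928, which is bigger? 1.031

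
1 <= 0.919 False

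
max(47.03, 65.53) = 65.53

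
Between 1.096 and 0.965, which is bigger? 1.096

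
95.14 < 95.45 True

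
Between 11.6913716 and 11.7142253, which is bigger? 11.7142253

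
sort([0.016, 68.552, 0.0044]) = [0.0044, 0.016, 68.552]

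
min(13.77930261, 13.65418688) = 13.65418688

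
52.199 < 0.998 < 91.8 False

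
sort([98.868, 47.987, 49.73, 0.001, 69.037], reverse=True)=[98.868, 69.037, 49.73, 47.987, 0.001]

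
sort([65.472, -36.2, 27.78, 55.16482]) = [-36.2, 27.78, 55.16482, 65.472]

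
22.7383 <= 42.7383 True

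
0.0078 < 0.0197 True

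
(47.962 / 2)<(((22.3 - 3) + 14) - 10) False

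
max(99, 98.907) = 99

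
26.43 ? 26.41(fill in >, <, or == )>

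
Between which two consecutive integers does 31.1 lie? 31 and 32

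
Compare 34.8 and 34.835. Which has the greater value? 34.835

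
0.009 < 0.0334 True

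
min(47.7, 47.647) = 47.647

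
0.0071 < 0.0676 True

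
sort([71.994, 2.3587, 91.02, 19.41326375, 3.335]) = [2.3587, 3.335, 19.41326375, 71.994, 91.02]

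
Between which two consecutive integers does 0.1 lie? 0 and 1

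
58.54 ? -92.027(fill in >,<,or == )>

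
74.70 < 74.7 False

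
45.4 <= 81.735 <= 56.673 False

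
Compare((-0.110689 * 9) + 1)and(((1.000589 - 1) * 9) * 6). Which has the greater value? (((1.000589 - 1) * 9) * 6)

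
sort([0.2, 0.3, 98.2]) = [0.2, 0.3, 98.2]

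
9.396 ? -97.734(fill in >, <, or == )>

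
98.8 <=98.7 False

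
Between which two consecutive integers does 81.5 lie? 81 and 82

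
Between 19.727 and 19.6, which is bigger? 19.727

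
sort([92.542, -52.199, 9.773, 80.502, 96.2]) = [-52.199, 9.773, 80.502, 92.542, 96.2]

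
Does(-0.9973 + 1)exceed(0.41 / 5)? No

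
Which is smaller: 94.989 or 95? 94.989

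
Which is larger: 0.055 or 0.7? 0.7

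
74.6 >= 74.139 True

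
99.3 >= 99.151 True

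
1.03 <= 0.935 False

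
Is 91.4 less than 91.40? No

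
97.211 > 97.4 False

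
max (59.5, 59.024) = 59.5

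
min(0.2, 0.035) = 0.035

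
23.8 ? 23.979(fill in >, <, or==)<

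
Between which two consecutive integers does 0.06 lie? 0 and 1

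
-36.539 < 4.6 True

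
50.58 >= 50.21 True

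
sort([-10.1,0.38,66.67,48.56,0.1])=[-10.1,0.1,0.38,48.56,66.67]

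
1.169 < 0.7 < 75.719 False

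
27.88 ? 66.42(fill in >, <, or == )<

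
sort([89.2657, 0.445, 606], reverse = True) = [606, 89.2657, 0.445]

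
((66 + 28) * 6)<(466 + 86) False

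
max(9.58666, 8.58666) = 9.58666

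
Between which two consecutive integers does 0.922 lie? 0 and 1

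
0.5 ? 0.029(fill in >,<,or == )>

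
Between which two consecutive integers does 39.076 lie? 39 and 40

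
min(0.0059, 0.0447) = 0.0059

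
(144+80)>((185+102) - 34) False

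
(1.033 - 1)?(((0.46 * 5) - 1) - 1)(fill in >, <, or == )<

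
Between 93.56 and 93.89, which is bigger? 93.89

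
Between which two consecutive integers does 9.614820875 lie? 9 and 10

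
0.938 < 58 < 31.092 False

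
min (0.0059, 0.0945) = 0.0059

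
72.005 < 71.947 False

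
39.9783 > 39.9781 True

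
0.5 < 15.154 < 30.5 True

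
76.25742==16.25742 False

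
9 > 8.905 True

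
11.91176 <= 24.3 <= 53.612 True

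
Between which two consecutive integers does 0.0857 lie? 0 and 1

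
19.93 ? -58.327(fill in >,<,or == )>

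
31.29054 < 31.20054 False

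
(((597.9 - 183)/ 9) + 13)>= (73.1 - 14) True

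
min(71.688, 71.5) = 71.5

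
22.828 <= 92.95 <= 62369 True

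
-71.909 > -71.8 False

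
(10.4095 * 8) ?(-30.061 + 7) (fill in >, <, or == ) >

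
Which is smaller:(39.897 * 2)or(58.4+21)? (58.4+21)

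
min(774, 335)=335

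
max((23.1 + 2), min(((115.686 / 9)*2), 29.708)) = 25.708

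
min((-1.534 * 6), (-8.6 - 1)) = -9.6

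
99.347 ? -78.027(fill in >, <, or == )>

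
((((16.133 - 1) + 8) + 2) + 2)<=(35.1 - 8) False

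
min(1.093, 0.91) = 0.91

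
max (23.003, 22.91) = 23.003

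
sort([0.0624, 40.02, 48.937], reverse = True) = [48.937, 40.02, 0.0624]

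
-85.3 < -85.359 False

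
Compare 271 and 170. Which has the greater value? 271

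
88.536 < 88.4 False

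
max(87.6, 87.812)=87.812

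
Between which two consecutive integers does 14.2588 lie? 14 and 15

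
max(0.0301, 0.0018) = 0.0301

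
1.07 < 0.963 False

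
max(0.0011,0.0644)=0.0644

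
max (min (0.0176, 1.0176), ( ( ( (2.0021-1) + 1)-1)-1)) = 0.0176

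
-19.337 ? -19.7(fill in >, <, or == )>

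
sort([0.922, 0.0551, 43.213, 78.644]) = [0.0551, 0.922, 43.213, 78.644]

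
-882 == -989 False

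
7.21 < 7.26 True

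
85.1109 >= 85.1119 False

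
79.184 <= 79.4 True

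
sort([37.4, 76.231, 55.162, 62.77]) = [37.4, 55.162, 62.77, 76.231]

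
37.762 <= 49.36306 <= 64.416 True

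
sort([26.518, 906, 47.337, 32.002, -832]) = [-832, 26.518, 32.002, 47.337, 906]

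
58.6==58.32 False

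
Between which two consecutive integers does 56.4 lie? 56 and 57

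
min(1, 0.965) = 0.965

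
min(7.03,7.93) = 7.03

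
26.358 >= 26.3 True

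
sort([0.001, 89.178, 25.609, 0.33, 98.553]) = [0.001, 0.33, 25.609, 89.178, 98.553]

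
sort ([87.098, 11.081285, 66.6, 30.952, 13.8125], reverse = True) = [87.098, 66.6, 30.952, 13.8125, 11.081285]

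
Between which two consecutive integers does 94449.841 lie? 94449 and 94450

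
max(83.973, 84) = 84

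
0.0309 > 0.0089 True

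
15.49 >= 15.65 False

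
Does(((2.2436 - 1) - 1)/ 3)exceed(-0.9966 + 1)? Yes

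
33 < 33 False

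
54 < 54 False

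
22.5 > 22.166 True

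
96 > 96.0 False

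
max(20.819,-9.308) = 20.819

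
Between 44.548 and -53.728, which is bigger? 44.548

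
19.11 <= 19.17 True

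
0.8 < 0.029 False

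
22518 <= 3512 False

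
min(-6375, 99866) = -6375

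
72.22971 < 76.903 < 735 True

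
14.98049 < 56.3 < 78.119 True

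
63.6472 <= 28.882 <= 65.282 False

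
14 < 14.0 False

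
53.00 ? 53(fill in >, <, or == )==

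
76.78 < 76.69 False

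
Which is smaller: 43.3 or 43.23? 43.23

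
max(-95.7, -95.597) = -95.597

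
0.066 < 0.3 True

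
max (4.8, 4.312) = 4.8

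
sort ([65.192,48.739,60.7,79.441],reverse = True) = [79.441,65.192,60.7,48.739]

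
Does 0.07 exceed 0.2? No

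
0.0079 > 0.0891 False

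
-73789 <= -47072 True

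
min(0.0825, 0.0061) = 0.0061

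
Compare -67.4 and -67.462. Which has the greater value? -67.4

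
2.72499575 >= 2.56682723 True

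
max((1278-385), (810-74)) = 893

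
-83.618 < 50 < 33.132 False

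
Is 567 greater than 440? Yes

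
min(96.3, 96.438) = 96.3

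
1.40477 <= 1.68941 True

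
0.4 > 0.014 True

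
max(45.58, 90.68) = 90.68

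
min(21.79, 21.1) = 21.1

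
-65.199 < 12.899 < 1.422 False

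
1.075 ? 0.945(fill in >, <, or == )>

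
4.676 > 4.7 False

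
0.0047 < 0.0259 True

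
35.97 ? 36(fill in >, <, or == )<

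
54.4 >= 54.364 True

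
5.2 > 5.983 False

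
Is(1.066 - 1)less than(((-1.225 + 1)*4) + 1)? Yes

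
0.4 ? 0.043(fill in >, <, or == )>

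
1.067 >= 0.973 True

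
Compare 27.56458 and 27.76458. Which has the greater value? 27.76458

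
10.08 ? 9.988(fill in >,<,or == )>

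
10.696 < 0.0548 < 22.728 False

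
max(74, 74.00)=74.00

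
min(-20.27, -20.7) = -20.7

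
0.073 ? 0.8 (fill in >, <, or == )<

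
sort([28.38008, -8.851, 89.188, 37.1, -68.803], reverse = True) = [89.188, 37.1, 28.38008, -8.851, -68.803]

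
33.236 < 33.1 False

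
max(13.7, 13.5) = 13.7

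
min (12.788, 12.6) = 12.6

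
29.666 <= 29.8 True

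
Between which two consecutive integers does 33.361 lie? 33 and 34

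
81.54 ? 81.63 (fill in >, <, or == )<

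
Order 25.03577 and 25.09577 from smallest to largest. 25.03577, 25.09577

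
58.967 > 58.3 True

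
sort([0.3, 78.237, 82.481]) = [0.3, 78.237, 82.481]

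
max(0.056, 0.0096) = 0.056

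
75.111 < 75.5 True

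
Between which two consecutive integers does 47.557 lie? 47 and 48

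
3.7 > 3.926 False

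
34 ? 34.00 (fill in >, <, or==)==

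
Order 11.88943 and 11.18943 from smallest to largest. 11.18943, 11.88943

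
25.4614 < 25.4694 True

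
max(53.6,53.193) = 53.6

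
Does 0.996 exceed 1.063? No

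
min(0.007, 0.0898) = 0.007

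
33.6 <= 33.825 True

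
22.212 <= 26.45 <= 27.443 True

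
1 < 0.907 False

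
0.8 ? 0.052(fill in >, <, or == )>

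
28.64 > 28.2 True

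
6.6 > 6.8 False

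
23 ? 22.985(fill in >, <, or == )>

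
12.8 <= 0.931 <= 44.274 False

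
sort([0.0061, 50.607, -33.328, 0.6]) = [-33.328, 0.0061, 0.6, 50.607]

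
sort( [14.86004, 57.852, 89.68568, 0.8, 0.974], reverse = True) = [89.68568, 57.852, 14.86004, 0.974, 0.8]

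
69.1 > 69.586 False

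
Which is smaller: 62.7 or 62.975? 62.7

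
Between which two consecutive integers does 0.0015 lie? 0 and 1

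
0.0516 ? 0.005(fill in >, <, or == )>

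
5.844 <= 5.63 False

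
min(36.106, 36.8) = 36.106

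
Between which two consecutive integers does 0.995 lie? 0 and 1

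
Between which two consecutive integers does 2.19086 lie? 2 and 3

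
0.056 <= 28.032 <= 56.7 True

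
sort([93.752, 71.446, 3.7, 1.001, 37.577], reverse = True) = [93.752, 71.446, 37.577, 3.7, 1.001]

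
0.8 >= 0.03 True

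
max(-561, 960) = 960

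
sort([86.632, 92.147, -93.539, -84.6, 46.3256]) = [-93.539, -84.6, 46.3256, 86.632, 92.147]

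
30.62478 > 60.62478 False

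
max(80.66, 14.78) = 80.66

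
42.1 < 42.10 False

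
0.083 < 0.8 True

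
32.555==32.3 False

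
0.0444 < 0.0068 False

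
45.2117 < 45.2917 True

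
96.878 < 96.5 False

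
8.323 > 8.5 False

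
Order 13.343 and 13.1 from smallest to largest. 13.1, 13.343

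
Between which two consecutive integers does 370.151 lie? 370 and 371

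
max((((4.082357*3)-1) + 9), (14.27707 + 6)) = 20.27707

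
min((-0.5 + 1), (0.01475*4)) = 0.059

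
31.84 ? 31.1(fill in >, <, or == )>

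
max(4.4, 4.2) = 4.4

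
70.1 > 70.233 False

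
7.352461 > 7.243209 True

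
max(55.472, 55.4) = 55.472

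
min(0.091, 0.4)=0.091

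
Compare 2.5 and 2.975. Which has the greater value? 2.975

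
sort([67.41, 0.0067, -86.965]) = [-86.965, 0.0067, 67.41]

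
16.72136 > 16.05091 True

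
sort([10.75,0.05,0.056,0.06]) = [0.05,0.056,0.06,10.75]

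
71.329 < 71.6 True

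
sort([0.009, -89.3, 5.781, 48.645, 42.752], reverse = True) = [48.645, 42.752, 5.781, 0.009, -89.3]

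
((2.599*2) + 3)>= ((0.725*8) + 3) False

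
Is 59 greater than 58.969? Yes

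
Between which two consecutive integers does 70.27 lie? 70 and 71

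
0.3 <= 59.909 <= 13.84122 False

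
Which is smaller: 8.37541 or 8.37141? 8.37141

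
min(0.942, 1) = 0.942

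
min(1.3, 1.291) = 1.291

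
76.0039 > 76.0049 False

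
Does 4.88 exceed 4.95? No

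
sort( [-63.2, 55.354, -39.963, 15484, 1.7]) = [-63.2, -39.963, 1.7, 55.354, 15484]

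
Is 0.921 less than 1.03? Yes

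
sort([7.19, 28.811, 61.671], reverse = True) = [61.671, 28.811, 7.19]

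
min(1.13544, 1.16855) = 1.13544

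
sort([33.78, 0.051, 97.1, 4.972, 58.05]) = [0.051, 4.972, 33.78, 58.05, 97.1]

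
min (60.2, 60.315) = 60.2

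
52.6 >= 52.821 False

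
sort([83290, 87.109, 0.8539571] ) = [0.8539571, 87.109, 83290]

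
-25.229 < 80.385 True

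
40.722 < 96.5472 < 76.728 False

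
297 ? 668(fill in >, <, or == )<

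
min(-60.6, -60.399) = -60.6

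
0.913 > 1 False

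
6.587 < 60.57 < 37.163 False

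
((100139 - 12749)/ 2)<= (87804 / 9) False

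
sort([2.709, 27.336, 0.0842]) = [0.0842, 2.709, 27.336]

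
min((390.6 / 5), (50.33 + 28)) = 78.12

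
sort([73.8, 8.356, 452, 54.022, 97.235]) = [8.356, 54.022, 73.8, 97.235, 452]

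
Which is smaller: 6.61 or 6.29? 6.29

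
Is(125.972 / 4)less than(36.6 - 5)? Yes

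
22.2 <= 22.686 True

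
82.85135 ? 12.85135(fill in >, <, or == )>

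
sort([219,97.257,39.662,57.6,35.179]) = [35.179,39.662,57.6,97.257,219]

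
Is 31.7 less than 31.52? No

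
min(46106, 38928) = 38928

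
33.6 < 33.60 False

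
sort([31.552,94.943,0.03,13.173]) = [0.03,13.173,31.552,94.943]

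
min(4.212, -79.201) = -79.201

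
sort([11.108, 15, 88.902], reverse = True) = [88.902, 15, 11.108]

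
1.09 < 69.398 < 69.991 True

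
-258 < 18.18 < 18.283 True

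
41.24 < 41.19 False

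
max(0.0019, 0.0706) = 0.0706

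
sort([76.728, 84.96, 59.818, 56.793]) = [56.793, 59.818, 76.728, 84.96]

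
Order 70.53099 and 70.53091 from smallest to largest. 70.53091, 70.53099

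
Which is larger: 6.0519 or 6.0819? 6.0819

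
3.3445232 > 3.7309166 False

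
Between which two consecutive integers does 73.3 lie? 73 and 74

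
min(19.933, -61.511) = -61.511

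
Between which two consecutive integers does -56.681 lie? -57 and -56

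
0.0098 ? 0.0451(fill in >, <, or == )<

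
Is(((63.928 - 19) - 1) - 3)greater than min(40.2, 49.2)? Yes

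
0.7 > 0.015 True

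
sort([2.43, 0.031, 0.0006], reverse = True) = [2.43, 0.031, 0.0006]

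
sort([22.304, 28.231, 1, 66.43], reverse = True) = [66.43, 28.231, 22.304, 1]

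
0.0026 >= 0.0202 False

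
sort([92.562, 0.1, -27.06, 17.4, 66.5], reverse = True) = [92.562, 66.5, 17.4, 0.1, -27.06]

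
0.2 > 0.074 True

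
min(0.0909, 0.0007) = 0.0007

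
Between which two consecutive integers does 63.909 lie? 63 and 64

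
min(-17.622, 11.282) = -17.622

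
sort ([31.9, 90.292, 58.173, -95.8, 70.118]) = [-95.8, 31.9, 58.173, 70.118, 90.292]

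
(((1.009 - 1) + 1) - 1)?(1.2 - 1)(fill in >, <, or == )<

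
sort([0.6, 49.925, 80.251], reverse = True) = [80.251, 49.925, 0.6]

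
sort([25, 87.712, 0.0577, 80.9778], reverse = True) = [87.712, 80.9778, 25, 0.0577]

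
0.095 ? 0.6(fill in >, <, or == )<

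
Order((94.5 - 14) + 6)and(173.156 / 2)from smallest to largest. ((94.5 - 14) + 6), (173.156 / 2)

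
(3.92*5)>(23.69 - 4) False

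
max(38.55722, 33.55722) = 38.55722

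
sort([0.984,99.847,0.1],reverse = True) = [99.847,0.984,0.1]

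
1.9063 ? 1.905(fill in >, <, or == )>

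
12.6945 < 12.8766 True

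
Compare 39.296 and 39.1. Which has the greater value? 39.296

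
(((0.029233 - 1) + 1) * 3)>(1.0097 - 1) True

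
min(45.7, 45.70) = 45.7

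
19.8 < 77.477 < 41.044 False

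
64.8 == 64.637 False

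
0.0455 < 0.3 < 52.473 True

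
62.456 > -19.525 True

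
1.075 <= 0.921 False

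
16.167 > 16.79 False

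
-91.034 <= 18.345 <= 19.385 True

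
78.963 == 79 False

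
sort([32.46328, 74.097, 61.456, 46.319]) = [32.46328, 46.319, 61.456, 74.097]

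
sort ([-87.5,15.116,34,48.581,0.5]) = [-87.5,0.5,15.116,34,48.581]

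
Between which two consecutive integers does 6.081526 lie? 6 and 7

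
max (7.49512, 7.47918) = 7.49512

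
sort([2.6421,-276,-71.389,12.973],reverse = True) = [12.973,2.6421,-71.389,-276]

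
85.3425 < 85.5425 True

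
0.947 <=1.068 True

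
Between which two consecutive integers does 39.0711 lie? 39 and 40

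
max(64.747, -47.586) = 64.747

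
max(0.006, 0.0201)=0.0201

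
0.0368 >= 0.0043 True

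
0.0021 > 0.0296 False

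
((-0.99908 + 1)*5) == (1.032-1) False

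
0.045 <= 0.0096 False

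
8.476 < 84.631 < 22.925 False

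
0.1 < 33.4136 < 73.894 True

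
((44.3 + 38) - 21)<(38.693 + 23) True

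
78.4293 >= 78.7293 False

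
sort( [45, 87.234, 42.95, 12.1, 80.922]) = [12.1, 42.95, 45, 80.922, 87.234]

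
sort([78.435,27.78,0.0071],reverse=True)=[78.435,27.78,0.0071]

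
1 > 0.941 True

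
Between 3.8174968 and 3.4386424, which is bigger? 3.8174968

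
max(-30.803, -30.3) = -30.3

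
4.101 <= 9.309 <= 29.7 True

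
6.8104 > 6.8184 False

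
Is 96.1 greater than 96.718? No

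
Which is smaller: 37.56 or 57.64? 37.56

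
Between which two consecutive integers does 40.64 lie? 40 and 41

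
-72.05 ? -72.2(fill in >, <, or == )>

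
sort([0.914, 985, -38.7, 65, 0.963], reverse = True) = [985, 65, 0.963, 0.914, -38.7]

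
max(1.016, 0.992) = 1.016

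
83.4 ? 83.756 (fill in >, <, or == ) <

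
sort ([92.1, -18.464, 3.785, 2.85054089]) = [-18.464, 2.85054089, 3.785, 92.1]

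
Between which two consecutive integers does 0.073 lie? 0 and 1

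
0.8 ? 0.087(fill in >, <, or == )>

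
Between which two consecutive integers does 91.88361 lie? 91 and 92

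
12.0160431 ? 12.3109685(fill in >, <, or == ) <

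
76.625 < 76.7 True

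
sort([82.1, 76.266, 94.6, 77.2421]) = [76.266, 77.2421, 82.1, 94.6]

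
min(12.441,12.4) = 12.4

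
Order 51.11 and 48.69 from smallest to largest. 48.69, 51.11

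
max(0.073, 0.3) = 0.3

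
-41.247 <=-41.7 False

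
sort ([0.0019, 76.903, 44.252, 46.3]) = [0.0019, 44.252, 46.3, 76.903]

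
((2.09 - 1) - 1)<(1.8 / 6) True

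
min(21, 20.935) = 20.935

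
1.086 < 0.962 False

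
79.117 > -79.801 True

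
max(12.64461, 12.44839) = 12.64461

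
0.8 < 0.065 False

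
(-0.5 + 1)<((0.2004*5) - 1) False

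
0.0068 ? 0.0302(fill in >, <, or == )<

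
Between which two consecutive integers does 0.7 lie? 0 and 1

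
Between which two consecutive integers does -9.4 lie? -10 and -9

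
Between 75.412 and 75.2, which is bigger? 75.412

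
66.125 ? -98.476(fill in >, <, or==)>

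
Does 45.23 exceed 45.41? No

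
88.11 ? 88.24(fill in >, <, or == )<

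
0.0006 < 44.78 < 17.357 False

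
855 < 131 False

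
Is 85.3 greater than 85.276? Yes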